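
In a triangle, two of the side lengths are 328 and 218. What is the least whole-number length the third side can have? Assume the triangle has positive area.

The third side must exceed |328 − 218| = 110.
The smallest integer above 110 is 111.

111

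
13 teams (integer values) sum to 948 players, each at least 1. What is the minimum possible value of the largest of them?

73

If every one of the 13 were at most 72, the total would be at most 13 × 72 = 936 < 948.
Equality holds with 12 values of 73 and 1 value of 72.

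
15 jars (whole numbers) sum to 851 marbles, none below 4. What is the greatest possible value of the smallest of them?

If every one of the 15 were at least 57, the total would be at least 15 × 57 = 855 > 851.
Equality holds with 4 values of 56 and 11 values of 57.

56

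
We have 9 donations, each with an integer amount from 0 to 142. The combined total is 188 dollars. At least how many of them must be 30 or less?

3

Each value above 30 is at least 31, contributing at least 31 − 0 = 31 above the floor 0.
The sum exceeds the floor total 0 by 188, so at most ⌊188/31⌋ = 6 exceed 30, and at least 3 are ≤ 30.
Exactly 3 works: 3 values at 0 and 6 at 31 total 186; raise one of the low values by 2 (still ≤ 30) to hit 188.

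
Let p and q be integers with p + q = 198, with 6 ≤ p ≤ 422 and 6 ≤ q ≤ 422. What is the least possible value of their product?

pq = p(198 − p) is concave in p, so over [6, 192] it is minimized at an endpoint.
At the endpoint p = 6, q = 198 − 6 = 192, so pq = 6 × 192 = 1152.

1152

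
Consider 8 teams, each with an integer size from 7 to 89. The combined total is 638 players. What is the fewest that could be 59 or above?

Each value short of 59 is at most 58, costing at least 89 − 58 = 31 against the maximum total of 712.
We can afford to lose at most 712 − 638 = 74, so at most ⌊74/31⌋ = 2 fall short, and at least 6 are ≥ 59.
Exactly 6 works: 6 values at 89 and 2 at 58 total 650; lower one of the high values by 12 (still ≥ 59) to hit 638.

6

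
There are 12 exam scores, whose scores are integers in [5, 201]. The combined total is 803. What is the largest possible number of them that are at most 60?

Suppose k of them are at most 60. Those contribute at most 60 each and the rest at most 201 each.
So the total is at most 60k + 201(12 − k) = 2412 − 141k. This must still be ≥ 803, so k ≤ 11.
k = 11 is achieved by 11 values at 60 and 1 at 201, total 861; lower one of the 201's by 58 (still > 60) to reach 803.

11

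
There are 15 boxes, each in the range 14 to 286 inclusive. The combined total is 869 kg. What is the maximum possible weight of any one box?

To make one box as large as possible, make the other 14 as small as possible.
The other 14 contribute at least 14 × 14 = 196, leaving at most 869 − 196 = 673.
But each box is capped at 286, so the maximum is 286.
Achievable: one at 286 and the other 14 totalling 583, which fits since 14 × 14 ≤ 583 ≤ 14 × 286.

286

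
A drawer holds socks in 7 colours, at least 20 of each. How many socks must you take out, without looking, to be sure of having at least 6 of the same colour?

You could draw 5 of every colour without reaching 6 of any — 35 in all.
One more forces 6 of some colour, so 35 + 1 = 36.

36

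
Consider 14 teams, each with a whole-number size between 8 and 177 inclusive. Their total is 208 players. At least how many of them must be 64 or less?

13

Let j be the number exceeding 64. Then the total is ≥ 65·j + 8·(14 − j) = 112 + 57j.
So 57j ≤ 96 and j ≤ 1; hence at least 14 − 1 = 13 are ≤ 64.
Exactly 13 works: 13 values at 8 and 1 at 65 total 169; raise one of the low values by 39 (still ≤ 64) to hit 208.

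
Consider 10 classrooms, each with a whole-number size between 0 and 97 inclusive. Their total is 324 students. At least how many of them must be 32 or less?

1

If only k of them are at most 32, the other 10 − k are at least 33, so the total is at least (10 − k)·33 + k·0.
This is ≤ 324, so (10 − k)·33 + 0k ≤ 324, which gives k ≥ 1.
Exactly 1 works: 1 value at 0 and 9 at 33 total 297; raise one of the low values by 27 (still ≤ 32) to hit 324.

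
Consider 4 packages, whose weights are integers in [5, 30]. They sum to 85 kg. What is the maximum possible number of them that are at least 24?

3

With k values at 24 or above and the rest at least 5, the sum is at least 20 + 19k.
Since the sum is 85, we need 19k ≤ 65, i.e. k ≤ 3.
k = 3 is achieved by 3 values at 24 and 1 at 5, total 77; add 8 to one value (staying below 24) to reach 85.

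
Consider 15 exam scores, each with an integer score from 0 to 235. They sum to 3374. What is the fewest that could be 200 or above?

11

Each value short of 200 is at most 199, costing at least 235 − 199 = 36 against the maximum total of 3525.
We can afford to lose at most 3525 − 3374 = 151, so at most ⌊151/36⌋ = 4 fall short, and at least 11 are ≥ 200.
Exactly 11 works: 11 values at 235 and 4 at 199 total 3381; lower one of the high values by 7 (still ≥ 200) to hit 3374.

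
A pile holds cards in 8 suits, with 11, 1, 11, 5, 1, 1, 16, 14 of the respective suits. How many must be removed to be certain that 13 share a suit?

55

In the worst case you take as many as possible of each suit without reaching 13: 11 + 1 + 11 + 5 + 1 + 1 + 12 + 12 = 54.
The next one must give 13 of some suit, so 54 + 1 = 55.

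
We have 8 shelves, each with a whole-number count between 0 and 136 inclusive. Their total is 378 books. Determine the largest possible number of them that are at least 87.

4

If k of the values are ≥ 87, the total is ≥ 87k + 0(8 − k).
Setting 87k + 0(8 − k) ≤ 378 gives 87k ≤ 378, so k ≤ 4.
k = 4 is achieved by 4 values at 87 and 4 at 0, total 348; add 30 to one value (staying below 87) to reach 378.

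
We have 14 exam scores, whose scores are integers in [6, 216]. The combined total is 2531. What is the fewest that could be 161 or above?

Suppose at most 14 − j of them reach 161; then j values are ≤ 160 and the rest ≤ 216.
The total is then ≤ 160·j + 216·(14 − j) = 3024 − 56j. For this to be ≥ 2531 we need j ≤ 8, so at least 14 − 8 = 6 must reach 161.
Exactly 6 works: 6 values at 216 and 8 at 160 total 2576; lower one of the high values by 45 (still ≥ 161) to hit 2531.

6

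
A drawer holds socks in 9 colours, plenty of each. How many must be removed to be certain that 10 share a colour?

In the worst case you draw 9 of each of the 9 colours: 9 × 9 = 81.
One more forces 10 of some colour, so 81 + 1 = 82.

82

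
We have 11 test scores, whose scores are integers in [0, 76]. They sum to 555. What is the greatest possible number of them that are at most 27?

5

Each value at 27 or below falls at least 76 − 27 = 49 short of the ceiling 76.
The ceiling total is 11 × 76 = 836, and we need 555, so at most ⌊(836 − 555)/49⌋ = 5 can be that low.
k = 5 is achieved by 5 values at 27 and 6 at 76, total 591; lower one of the 76's by 36 (still > 27) to reach 555.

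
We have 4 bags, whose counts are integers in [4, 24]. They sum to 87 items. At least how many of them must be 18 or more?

3

If only k of them are at least 18, the other 4 − k are at most 17, so the total is at most k·24 + (4 − k)·17.
This must reach 87, so k·24 + (4 − k)·17 ≥ 87, giving k ≥ 3.
Exactly 3 works: 3 values at 24 and 1 at 17 total 89; lower one of the high values by 2 (still ≥ 18) to hit 87.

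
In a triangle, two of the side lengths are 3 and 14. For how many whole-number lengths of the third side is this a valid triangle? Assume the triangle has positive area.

The triangle inequality gives |3 − 14| < c < 3 + 14, i.e. 11 < c < 17.
So c can be any integer from 12 to 16: 5 values.

5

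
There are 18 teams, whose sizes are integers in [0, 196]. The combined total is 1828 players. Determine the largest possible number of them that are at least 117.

Suppose k of them are at least 117. Those contribute at least 117 each and the other 18 − k at least 0 each.
So the total is at least 117k + 0(18 − k) = 0 + 117k. This must be ≤ 1828, giving k ≤ 15.
k = 15 is achieved by 15 values at 117 and 3 at 0, total 1755; add 73 to one value (staying below 117) to reach 1828.

15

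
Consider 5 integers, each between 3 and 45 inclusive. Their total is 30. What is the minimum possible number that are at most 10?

If only k of them are at most 10, the other 5 − k are at least 11, so the total is at least (5 − k)·11 + k·3.
This is ≤ 30, so (5 − k)·11 + 3k ≤ 30, which gives k ≥ 4.
Exactly 4 works: 4 values at 3 and 1 at 11 total 23; raise one of the low values by 7 (still ≤ 10) to hit 30.

4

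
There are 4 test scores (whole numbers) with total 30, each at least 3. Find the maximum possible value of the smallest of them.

The 4 values sum to 30, so their minimum is at most ⌊30/4⌋ = 7.
Achievable: 2 of them at 7 and 2 at 8 total 30.

7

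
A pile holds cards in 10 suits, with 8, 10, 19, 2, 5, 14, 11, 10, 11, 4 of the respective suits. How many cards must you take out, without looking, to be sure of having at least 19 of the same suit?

94

In the worst case you take as many as possible of each suit without reaching 19: 8 + 10 + 18 + 2 + 5 + 14 + 11 + 10 + 11 + 4 = 93.
The next one must give 19 of some suit, so 93 + 1 = 94.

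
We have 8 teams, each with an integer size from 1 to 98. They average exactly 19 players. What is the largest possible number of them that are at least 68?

2

The total is 8 × 19 = 152.
Suppose k of them are at least 68. Those contribute at least 68 each and the other 8 − k at least 1 each.
So the total is at least 68k + 1(8 − k) = 8 + 67k. This must be ≤ 152, giving k ≤ 2.
k = 2 is achieved by 2 values at 68 and 6 at 1, total 142; add 10 to one value (staying below 68) to reach 152.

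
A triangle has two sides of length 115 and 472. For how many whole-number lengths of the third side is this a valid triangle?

The triangle inequality gives |115 − 472| < c < 115 + 472, i.e. 357 < c < 587.
So c can be any integer from 358 to 586: 229 values.

229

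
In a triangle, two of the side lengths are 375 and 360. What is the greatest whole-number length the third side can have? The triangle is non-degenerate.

The third side must be less than 375 + 360 = 735.
The largest integer below 735 is 734.

734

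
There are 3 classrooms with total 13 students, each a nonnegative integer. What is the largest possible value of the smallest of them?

4

The average is 13/3 < 5, so some value is ≤ 4.
Achievable: 2 of them at 4 and 1 at 5 total 13.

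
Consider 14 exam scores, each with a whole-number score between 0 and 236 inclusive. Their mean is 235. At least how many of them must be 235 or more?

The total is 14 × 235 = 3290.
If only k of them are at least 235, the other 14 − k are at most 234, so the total is at most k·236 + (14 − k)·234.
This must reach 3290, so k·236 + (14 − k)·234 ≥ 3290, giving k ≥ 7.
Exactly 7 works: 7 values at 236 and 7 at 234 total 3290.

7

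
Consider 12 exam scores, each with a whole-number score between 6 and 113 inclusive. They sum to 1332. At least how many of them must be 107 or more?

9

If only k of them are at least 107, the other 12 − k are at most 106, so the total is at most k·113 + (12 − k)·106.
This must reach 1332, so k·113 + (12 − k)·106 ≥ 1332, giving k ≥ 9.
Exactly 9 works: 9 values at 113 and 3 at 106 total 1335; lower one of the high values by 3 (still ≥ 107) to hit 1332.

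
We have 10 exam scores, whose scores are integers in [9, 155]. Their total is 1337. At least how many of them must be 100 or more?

7

If only k of them are at least 100, the other 10 − k are at most 99, so the total is at most k·155 + (10 − k)·99.
This must reach 1337, so k·155 + (10 − k)·99 ≥ 1337, giving k ≥ 7.
Exactly 7 works: 7 values at 155 and 3 at 99 total 1382; lower one of the high values by 45 (still ≥ 100) to hit 1337.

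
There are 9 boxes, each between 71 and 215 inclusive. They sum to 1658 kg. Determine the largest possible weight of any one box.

215

To make one box as large as possible, make the other 8 as small as possible.
The other 8 contribute at least 8 × 71 = 568, leaving at most 1658 − 568 = 1090.
But each box is capped at 215, so the maximum is 215.
Achievable: one at 215 and the other 8 totalling 1443, which fits since 8 × 71 ≤ 1443 ≤ 8 × 215.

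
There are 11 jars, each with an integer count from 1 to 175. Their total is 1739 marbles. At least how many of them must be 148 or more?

5

Suppose at most 11 − j of them reach 148; then j values are ≤ 147 and the rest ≤ 175.
The total is then ≤ 147·j + 175·(11 − j) = 1925 − 28j. For this to be ≥ 1739 we need j ≤ 6, so at least 11 − 6 = 5 must reach 148.
Exactly 5 works: 5 values at 175 and 6 at 147 total 1757; lower one of the high values by 18 (still ≥ 148) to hit 1739.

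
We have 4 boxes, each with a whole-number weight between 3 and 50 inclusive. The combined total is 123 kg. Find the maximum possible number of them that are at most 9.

Suppose k of them are at most 9. Those contribute at most 9 each and the rest at most 50 each.
So the total is at most 9k + 50(4 − k) = 200 − 41k. This must still be ≥ 123, so k ≤ 1.
k = 1 is achieved by 1 value at 9 and 3 at 50, total 159; lower one of the 50's by 36 (still > 9) to reach 123.

1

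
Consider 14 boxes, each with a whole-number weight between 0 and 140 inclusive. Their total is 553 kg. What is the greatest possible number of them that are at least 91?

6

If k of the values are ≥ 91, the total is ≥ 91k + 0(14 − k).
Setting 91k + 0(14 − k) ≤ 553 gives 91k ≤ 553, so k ≤ 6.
k = 6 is achieved by 6 values at 91 and 8 at 0, total 546; add 7 to one value (staying below 91) to reach 553.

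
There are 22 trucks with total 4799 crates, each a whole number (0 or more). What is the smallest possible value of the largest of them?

Some value must be at least ⌈4799/22⌉ = 219, since 22 × 218 = 4796 < 4799.
Equality holds with 3 values of 219 and 19 values of 218.

219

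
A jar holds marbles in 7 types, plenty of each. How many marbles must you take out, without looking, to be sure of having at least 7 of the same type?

In the worst case you draw 6 of each of the 7 types: 7 × 6 = 42.
One more forces 7 of some type, so 42 + 1 = 43.

43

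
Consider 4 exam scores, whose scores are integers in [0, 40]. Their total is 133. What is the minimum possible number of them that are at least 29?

Suppose at most 4 − j of them reach 29; then j values are ≤ 28 and the rest ≤ 40.
The total is then ≤ 28·j + 40·(4 − j) = 160 − 12j. For this to be ≥ 133 we need j ≤ 2, so at least 4 − 2 = 2 must reach 29.
Exactly 2 works: 2 values at 40 and 2 at 28 total 136; lower one of the high values by 3 (still ≥ 29) to hit 133.

2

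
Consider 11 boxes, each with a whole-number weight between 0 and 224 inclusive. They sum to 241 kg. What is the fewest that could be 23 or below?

1

Let j be the number exceeding 23. Then the total is ≥ 24·j + 0·(11 − j) = 0 + 24j.
So 24j ≤ 241 and j ≤ 10; hence at least 11 − 10 = 1 are ≤ 23.
Exactly 1 works: 1 value at 0 and 10 at 24 total 240; raise one of the low values by 1 (still ≤ 23) to hit 241.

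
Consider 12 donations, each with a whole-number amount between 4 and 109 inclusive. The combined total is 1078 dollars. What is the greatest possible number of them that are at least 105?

10

With k values at 105 or above and the rest at least 4, the sum is at least 48 + 101k.
Since the sum is 1078, we need 101k ≤ 1030, i.e. k ≤ 10.
k = 10 is achieved by 10 values at 105 and 2 at 4, total 1058; add 20 to one value (staying below 105) to reach 1078.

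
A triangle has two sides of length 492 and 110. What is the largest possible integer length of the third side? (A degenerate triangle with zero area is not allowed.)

601

The third side must be less than 492 + 110 = 602.
The largest integer below 602 is 601.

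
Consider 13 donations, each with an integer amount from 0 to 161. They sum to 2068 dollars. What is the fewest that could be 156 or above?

9

Each value short of 156 is at most 155, costing at least 161 − 155 = 6 against the maximum total of 2093.
We can afford to lose at most 2093 − 2068 = 25, so at most ⌊25/6⌋ = 4 fall short, and at least 9 are ≥ 156.
Exactly 9 works: 9 values at 161 and 4 at 155 total 2069; lower one of the high values by 1 (still ≥ 156) to hit 2068.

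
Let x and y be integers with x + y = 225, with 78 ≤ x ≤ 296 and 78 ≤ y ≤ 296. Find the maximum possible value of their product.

12656

xy = x(225 − x) is maximized when x is as near 225/2 as the bounds allow.
Taking x = 112 and y = 113 (both in [78, 296]) gives xy = 12656.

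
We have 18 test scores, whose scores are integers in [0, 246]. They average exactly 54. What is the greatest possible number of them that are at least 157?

The total is 18 × 54 = 972.
Suppose k of them are at least 157. Those contribute at least 157 each and the other 18 − k at least 0 each.
So the total is at least 157k + 0(18 − k) = 0 + 157k. This must be ≤ 972, giving k ≤ 6.
k = 6 is achieved by 6 values at 157 and 12 at 0, total 942; add 30 to one value (staying below 157) to reach 972.

6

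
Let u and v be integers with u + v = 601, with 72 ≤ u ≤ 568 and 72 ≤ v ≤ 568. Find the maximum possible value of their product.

For a fixed sum, the product uv is largest when u and v are as close as possible.
Taking u = 300 and v = 301 (both in [72, 568]) gives uv = 90300.

90300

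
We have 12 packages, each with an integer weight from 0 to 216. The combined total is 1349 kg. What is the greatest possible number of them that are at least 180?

7

If k of the values are ≥ 180, the total is ≥ 180k + 0(12 − k).
Setting 180k + 0(12 − k) ≤ 1349 gives 180k ≤ 1349, so k ≤ 7.
k = 7 is achieved by 7 values at 180 and 5 at 0, total 1260; add 89 to one value (staying below 180) to reach 1349.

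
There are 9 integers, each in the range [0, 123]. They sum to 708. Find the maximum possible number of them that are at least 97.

Suppose k of them are at least 97. Those contribute at least 97 each and the other 9 − k at least 0 each.
So the total is at least 97k + 0(9 − k) = 0 + 97k. This must be ≤ 708, giving k ≤ 7.
k = 7 is achieved by 7 values at 97 and 2 at 0, total 679; add 29 to one value (staying below 97) to reach 708.

7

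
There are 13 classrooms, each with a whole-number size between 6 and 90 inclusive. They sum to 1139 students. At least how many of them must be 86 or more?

If only k of them are at least 86, the other 13 − k are at most 85, so the total is at most k·90 + (13 − k)·85.
This must reach 1139, so k·90 + (13 − k)·85 ≥ 1139, giving k ≥ 7.
Exactly 7 works: 7 values at 90 and 6 at 85 total 1140; lower one of the high values by 1 (still ≥ 86) to hit 1139.

7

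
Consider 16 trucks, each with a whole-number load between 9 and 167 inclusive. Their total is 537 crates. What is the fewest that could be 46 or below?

If only k of them are at most 46, the other 16 − k are at least 47, so the total is at least (16 − k)·47 + k·9.
This is ≤ 537, so (16 − k)·47 + 9k ≤ 537, which gives k ≥ 6.
Exactly 6 works: 6 values at 9 and 10 at 47 total 524; raise one of the low values by 13 (still ≤ 46) to hit 537.

6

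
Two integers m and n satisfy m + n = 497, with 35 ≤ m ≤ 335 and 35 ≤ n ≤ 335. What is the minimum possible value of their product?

54270

For a fixed sum, mn is smallest when m and n are as far apart as possible.
The extreme feasible split is m = 162, n = 335, giving mn = 54270.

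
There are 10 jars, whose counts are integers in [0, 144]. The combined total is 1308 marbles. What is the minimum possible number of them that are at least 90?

8

Each value short of 90 is at most 89, costing at least 144 − 89 = 55 against the maximum total of 1440.
We can afford to lose at most 1440 − 1308 = 132, so at most ⌊132/55⌋ = 2 fall short, and at least 8 are ≥ 90.
Exactly 8 works: 8 values at 144 and 2 at 89 total 1330; lower one of the high values by 22 (still ≥ 90) to hit 1308.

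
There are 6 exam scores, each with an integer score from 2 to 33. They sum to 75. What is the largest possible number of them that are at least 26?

Suppose k of them are at least 26. Those contribute at least 26 each and the other 6 − k at least 2 each.
So the total is at least 26k + 2(6 − k) = 12 + 24k. This must be ≤ 75, giving k ≤ 2.
k = 2 is achieved by 2 values at 26 and 4 at 2, total 60; add 15 to one value (staying below 26) to reach 75.

2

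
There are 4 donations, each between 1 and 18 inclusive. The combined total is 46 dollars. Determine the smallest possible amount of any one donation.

1

Minimizing one value means maximizing the remaining 3.
The other 3 can take up 3 × 18 = 54 ≥ 46 − 1, so one donation can sit at its floor of 1.
Achievable: one at 1 and the other 3 totalling 45, which fits since 3 × 1 ≤ 45 ≤ 3 × 18.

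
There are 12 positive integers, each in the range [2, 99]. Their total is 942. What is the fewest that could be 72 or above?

Suppose at most 12 − j of them reach 72; then j values are ≤ 71 and the rest ≤ 99.
The total is then ≤ 71·j + 99·(12 − j) = 1188 − 28j. For this to be ≥ 942 we need j ≤ 8, so at least 12 − 8 = 4 must reach 72.
Exactly 4 works: 4 values at 99 and 8 at 71 total 964; lower one of the high values by 22 (still ≥ 72) to hit 942.

4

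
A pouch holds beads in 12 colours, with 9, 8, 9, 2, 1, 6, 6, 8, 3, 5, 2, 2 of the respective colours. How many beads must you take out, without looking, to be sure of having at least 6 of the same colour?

46

In the worst case you take as many as possible of each colour without reaching 6: 5 + 5 + 5 + 2 + 1 + 5 + 5 + 5 + 3 + 5 + 2 + 2 = 45.
The next one must give 6 of some colour, so 45 + 1 = 46.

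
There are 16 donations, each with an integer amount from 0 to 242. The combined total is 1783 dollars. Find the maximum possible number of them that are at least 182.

If k of the values are ≥ 182, the total is ≥ 182k + 0(16 − k).
Setting 182k + 0(16 − k) ≤ 1783 gives 182k ≤ 1783, so k ≤ 9.
k = 9 is achieved by 9 values at 182 and 7 at 0, total 1638; add 145 to one value (staying below 182) to reach 1783.

9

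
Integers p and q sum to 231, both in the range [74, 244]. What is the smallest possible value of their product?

11618

For a fixed sum, pq is smallest when p and q are as far apart as possible.
At the endpoint p = 74, q = 231 − 74 = 157, so pq = 74 × 157 = 11618.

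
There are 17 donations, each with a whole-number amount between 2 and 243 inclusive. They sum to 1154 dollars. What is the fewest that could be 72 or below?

2

Each value above 72 is at least 73, contributing at least 73 − 2 = 71 above the floor 2.
The sum exceeds the floor total 34 by 1120, so at most ⌊1120/71⌋ = 15 exceed 72, and at least 2 are ≤ 72.
Exactly 2 works: 2 values at 2 and 15 at 73 total 1099; raise one of the low values by 55 (still ≤ 72) to hit 1154.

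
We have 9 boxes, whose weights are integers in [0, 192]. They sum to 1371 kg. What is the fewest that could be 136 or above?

3

If only k of them are at least 136, the other 9 − k are at most 135, so the total is at most k·192 + (9 − k)·135.
This must reach 1371, so k·192 + (9 − k)·135 ≥ 1371, giving k ≥ 3.
Exactly 3 works: 3 values at 192 and 6 at 135 total 1386; lower one of the high values by 15 (still ≥ 136) to hit 1371.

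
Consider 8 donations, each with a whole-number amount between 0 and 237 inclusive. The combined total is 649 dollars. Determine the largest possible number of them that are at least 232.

Suppose k of them are at least 232. Those contribute at least 232 each and the other 8 − k at least 0 each.
So the total is at least 232k + 0(8 − k) = 0 + 232k. This must be ≤ 649, giving k ≤ 2.
k = 2 is achieved by 2 values at 232 and 6 at 0, total 464; add 185 to one value (staying below 232) to reach 649.

2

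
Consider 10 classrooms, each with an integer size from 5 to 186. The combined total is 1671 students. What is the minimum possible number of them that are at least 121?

8

If only k of them are at least 121, the other 10 − k are at most 120, so the total is at most k·186 + (10 − k)·120.
This must reach 1671, so k·186 + (10 − k)·120 ≥ 1671, giving k ≥ 8.
Exactly 8 works: 8 values at 186 and 2 at 120 total 1728; lower one of the high values by 57 (still ≥ 121) to hit 1671.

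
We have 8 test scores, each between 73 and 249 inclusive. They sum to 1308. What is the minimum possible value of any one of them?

Minimizing one value means maximizing the remaining 7.
The other 7 can take up 7 × 249 = 1743 ≥ 1308 − 73, so one score can sit at its floor of 73.
Achievable: one at 73 and the other 7 totalling 1235, which fits since 7 × 73 ≤ 1235 ≤ 7 × 249.

73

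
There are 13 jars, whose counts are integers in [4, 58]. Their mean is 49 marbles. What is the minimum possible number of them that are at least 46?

The total is 13 × 49 = 637.
Suppose at most 13 − j of them reach 46; then j values are ≤ 45 and the rest ≤ 58.
The total is then ≤ 45·j + 58·(13 − j) = 754 − 13j. For this to be ≥ 637 we need j ≤ 9, so at least 13 − 9 = 4 must reach 46.
Exactly 4 works: 4 values at 58 and 9 at 45 total 637.

4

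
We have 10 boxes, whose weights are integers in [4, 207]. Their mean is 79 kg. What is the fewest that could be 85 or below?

The total is 10 × 79 = 790.
If only k of them are at most 85, the other 10 − k are at least 86, so the total is at least (10 − k)·86 + k·4.
This is ≤ 790, so (10 − k)·86 + 4k ≤ 790, which gives k ≥ 1.
Exactly 1 works: 1 value at 4 and 9 at 86 total 778; raise one of the low values by 12 (still ≤ 85) to hit 790.

1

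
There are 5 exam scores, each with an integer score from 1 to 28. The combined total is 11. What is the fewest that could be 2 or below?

If only k of them are at most 2, the other 5 − k are at least 3, so the total is at least (5 − k)·3 + k·1.
This is ≤ 11, so (5 − k)·3 + 1k ≤ 11, which gives k ≥ 2.
Exactly 2 works: 2 values at 1 and 3 at 3 total 11.

2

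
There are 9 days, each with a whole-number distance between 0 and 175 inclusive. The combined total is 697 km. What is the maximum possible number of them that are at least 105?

If k of the values are ≥ 105, the total is ≥ 105k + 0(9 − k).
Setting 105k + 0(9 − k) ≤ 697 gives 105k ≤ 697, so k ≤ 6.
k = 6 is achieved by 6 values at 105 and 3 at 0, total 630; add 67 to one value (staying below 105) to reach 697.

6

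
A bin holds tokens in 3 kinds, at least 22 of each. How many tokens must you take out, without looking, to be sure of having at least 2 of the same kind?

You could draw 1 of every kind without reaching 2 of any — 3 in all.
One more forces 2 of some kind, so 3 + 1 = 4.

4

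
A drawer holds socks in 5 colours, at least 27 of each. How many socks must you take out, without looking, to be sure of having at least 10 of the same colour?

In the worst case you draw 9 of each of the 5 colours: 5 × 9 = 45.
One more forces 10 of some colour, so 45 + 1 = 46.

46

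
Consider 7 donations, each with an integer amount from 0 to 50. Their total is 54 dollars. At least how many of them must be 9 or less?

2

Let j be the number exceeding 9. Then the total is ≥ 10·j + 0·(7 − j) = 0 + 10j.
So 10j ≤ 54 and j ≤ 5; hence at least 7 − 5 = 2 are ≤ 9.
Exactly 2 works: 2 values at 0 and 5 at 10 total 50; raise one of the low values by 4 (still ≤ 9) to hit 54.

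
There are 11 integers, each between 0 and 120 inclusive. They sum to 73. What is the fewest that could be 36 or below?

Let j be the number exceeding 36. Then the total is ≥ 37·j + 0·(11 − j) = 0 + 37j.
So 37j ≤ 73 and j ≤ 1; hence at least 11 − 1 = 10 are ≤ 36.
Exactly 10 works: 10 values at 0 and 1 at 37 total 37; raise one of the low values by 36 (still ≤ 36) to hit 73.

10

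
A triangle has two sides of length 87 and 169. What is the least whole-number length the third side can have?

83

The third side must exceed |87 − 169| = 82.
The smallest integer above 82 is 83.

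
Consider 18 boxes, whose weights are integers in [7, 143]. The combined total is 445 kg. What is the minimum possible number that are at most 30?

Each value above 30 is at least 31, contributing at least 31 − 7 = 24 above the floor 7.
The sum exceeds the floor total 126 by 319, so at most ⌊319/24⌋ = 13 exceed 30, and at least 5 are ≤ 30.
Exactly 5 works: 5 values at 7 and 13 at 31 total 438; raise one of the low values by 7 (still ≤ 30) to hit 445.

5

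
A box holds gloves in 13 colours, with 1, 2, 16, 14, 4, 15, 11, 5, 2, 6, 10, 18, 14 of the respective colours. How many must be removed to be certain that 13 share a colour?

102

In the worst case you take as many as possible of each colour without reaching 13: 1 + 2 + 12 + 12 + 4 + 12 + 11 + 5 + 2 + 6 + 10 + 12 + 12 = 101.
The next one must give 13 of some colour, so 101 + 1 = 102.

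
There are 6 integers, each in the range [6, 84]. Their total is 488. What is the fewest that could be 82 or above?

1

Suppose at most 6 − j of them reach 82; then j values are ≤ 81 and the rest ≤ 84.
The total is then ≤ 81·j + 84·(6 − j) = 504 − 3j. For this to be ≥ 488 we need j ≤ 5, so at least 6 − 5 = 1 must reach 82.
Exactly 1 works: 1 value at 84 and 5 at 81 total 489; lower one of the high values by 1 (still ≥ 82) to hit 488.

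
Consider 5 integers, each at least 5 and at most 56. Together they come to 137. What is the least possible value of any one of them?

5

Minimizing one value means maximizing the remaining 4.
The other 4 can take up 4 × 56 = 224 ≥ 137 − 5, so one integer can sit at its floor of 5.
Achievable: one at 5 and the other 4 totalling 132, which fits since 4 × 5 ≤ 132 ≤ 4 × 56.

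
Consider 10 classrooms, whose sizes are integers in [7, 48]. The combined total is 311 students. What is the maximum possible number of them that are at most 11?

4

Suppose k of them are at most 11. Those contribute at most 11 each and the rest at most 48 each.
So the total is at most 11k + 48(10 − k) = 480 − 37k. This must still be ≥ 311, so k ≤ 4.
k = 4 is achieved by 4 values at 11 and 6 at 48, total 332; lower one of the 48's by 21 (still > 11) to reach 311.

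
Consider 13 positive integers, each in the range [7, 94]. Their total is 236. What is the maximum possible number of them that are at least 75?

2

Suppose k of them are at least 75. Those contribute at least 75 each and the other 13 − k at least 7 each.
So the total is at least 75k + 7(13 − k) = 91 + 68k. This must be ≤ 236, giving k ≤ 2.
k = 2 is achieved by 2 values at 75 and 11 at 7, total 227; add 9 to one value (staying below 75) to reach 236.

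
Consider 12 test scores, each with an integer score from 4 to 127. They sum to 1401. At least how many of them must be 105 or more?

7

Each value short of 105 is at most 104, costing at least 127 − 104 = 23 against the maximum total of 1524.
We can afford to lose at most 1524 − 1401 = 123, so at most ⌊123/23⌋ = 5 fall short, and at least 7 are ≥ 105.
Exactly 7 works: 7 values at 127 and 5 at 104 total 1409; lower one of the high values by 8 (still ≥ 105) to hit 1401.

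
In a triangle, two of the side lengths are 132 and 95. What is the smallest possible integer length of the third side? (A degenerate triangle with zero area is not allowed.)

The third side must exceed |132 − 95| = 37.
The smallest integer above 37 is 38.

38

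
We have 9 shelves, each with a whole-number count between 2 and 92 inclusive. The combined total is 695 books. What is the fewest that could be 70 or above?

4

If only k of them are at least 70, the other 9 − k are at most 69, so the total is at most k·92 + (9 − k)·69.
This must reach 695, so k·92 + (9 − k)·69 ≥ 695, giving k ≥ 4.
Exactly 4 works: 4 values at 92 and 5 at 69 total 713; lower one of the high values by 18 (still ≥ 70) to hit 695.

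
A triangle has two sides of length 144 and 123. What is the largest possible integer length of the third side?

The third side must be less than 144 + 123 = 267.
The largest integer below 267 is 266.

266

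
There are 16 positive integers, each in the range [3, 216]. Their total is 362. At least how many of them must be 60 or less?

11

If only k of them are at most 60, the other 16 − k are at least 61, so the total is at least (16 − k)·61 + k·3.
This is ≤ 362, so (16 − k)·61 + 3k ≤ 362, which gives k ≥ 11.
Exactly 11 works: 11 values at 3 and 5 at 61 total 338; raise one of the low values by 24 (still ≤ 60) to hit 362.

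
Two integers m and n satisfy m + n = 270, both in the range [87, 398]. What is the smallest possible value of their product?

Since m + n is fixed, pushing one of them to its bound minimizes the product.
At the endpoint m = 87, n = 270 − 87 = 183, so mn = 87 × 183 = 15921.

15921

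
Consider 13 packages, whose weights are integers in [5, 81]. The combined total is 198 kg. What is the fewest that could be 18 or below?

Each value above 18 is at least 19, contributing at least 19 − 5 = 14 above the floor 5.
The sum exceeds the floor total 65 by 133, so at most ⌊133/14⌋ = 9 exceed 18, and at least 4 are ≤ 18.
Exactly 4 works: 4 values at 5 and 9 at 19 total 191; raise one of the low values by 7 (still ≤ 18) to hit 198.

4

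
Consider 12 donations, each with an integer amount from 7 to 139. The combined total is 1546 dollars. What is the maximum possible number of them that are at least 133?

Suppose k of them are at least 133. Those contribute at least 133 each and the other 12 − k at least 7 each.
So the total is at least 133k + 7(12 − k) = 84 + 126k. This must be ≤ 1546, giving k ≤ 11.
k = 11 is achieved by 11 values at 133 and 1 at 7, total 1470; add 76 to one value (staying below 133) to reach 1546.

11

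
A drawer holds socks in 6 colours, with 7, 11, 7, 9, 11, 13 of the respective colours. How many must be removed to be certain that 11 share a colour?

In the worst case you take as many as possible of each colour without reaching 11: 7 + 10 + 7 + 9 + 10 + 10 = 53.
The next one must give 11 of some colour, so 53 + 1 = 54.

54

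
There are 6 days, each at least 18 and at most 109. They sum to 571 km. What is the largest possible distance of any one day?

109

To make one day as large as possible, make the other 5 as small as possible.
The other 5 contribute at least 5 × 18 = 90, leaving at most 571 − 90 = 481.
But each day is capped at 109, so the maximum is 109.
Achievable: one at 109 and the other 5 totalling 462, which fits since 5 × 18 ≤ 462 ≤ 5 × 109.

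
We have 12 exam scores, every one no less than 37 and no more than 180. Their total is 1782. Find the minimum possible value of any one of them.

37

To make one score as small as possible, make the other 11 as large as possible.
The other 11 can take up 11 × 180 = 1980 ≥ 1782 − 37, so one score can sit at its floor of 37.
Achievable: one at 37 and the other 11 totalling 1745, which fits since 11 × 37 ≤ 1745 ≤ 11 × 180.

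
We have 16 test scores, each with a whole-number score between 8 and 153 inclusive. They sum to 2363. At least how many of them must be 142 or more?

Each value short of 142 is at most 141, costing at least 153 − 141 = 12 against the maximum total of 2448.
We can afford to lose at most 2448 − 2363 = 85, so at most ⌊85/12⌋ = 7 fall short, and at least 9 are ≥ 142.
Exactly 9 works: 9 values at 153 and 7 at 141 total 2364; lower one of the high values by 1 (still ≥ 142) to hit 2363.

9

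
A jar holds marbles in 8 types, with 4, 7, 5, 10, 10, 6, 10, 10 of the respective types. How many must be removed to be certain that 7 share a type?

46

In the worst case you take as many as possible of each type without reaching 7: 4 + 6 + 5 + 6 + 6 + 6 + 6 + 6 = 45.
The next one must give 7 of some type, so 45 + 1 = 46.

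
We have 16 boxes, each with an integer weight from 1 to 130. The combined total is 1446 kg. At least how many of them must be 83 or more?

3

Suppose at most 16 − j of them reach 83; then j values are ≤ 82 and the rest ≤ 130.
The total is then ≤ 82·j + 130·(16 − j) = 2080 − 48j. For this to be ≥ 1446 we need j ≤ 13, so at least 16 − 13 = 3 must reach 83.
Exactly 3 works: 3 values at 130 and 13 at 82 total 1456; lower one of the high values by 10 (still ≥ 83) to hit 1446.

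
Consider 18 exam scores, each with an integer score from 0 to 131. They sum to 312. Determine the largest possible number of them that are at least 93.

With k values at 93 or above and the rest at least 0, the sum is at least 0 + 93k.
Since the sum is 312, we need 93k ≤ 312, i.e. k ≤ 3.
k = 3 is achieved by 3 values at 93 and 15 at 0, total 279; add 33 to one value (staying below 93) to reach 312.

3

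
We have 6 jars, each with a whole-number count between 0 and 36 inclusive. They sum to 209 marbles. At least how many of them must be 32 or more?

5

Each value short of 32 is at most 31, costing at least 36 − 31 = 5 against the maximum total of 216.
We can afford to lose at most 216 − 209 = 7, so at most ⌊7/5⌋ = 1 fall short, and at least 5 are ≥ 32.
Exactly 5 works: 5 values at 36 and 1 at 31 total 211; lower one of the high values by 2 (still ≥ 32) to hit 209.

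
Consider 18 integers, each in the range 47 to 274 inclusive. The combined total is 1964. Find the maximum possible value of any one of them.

To make one integer as large as possible, make the other 17 as small as possible.
The other 17 contribute at least 17 × 47 = 799, leaving at most 1964 − 799 = 1165.
But each integer is capped at 274, so the maximum is 274.
Achievable: one at 274 and the other 17 totalling 1690, which fits since 17 × 47 ≤ 1690 ≤ 17 × 274.

274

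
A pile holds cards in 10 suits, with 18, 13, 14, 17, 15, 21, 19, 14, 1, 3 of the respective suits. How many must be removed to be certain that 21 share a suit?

In the worst case you take as many as possible of each suit without reaching 21: 18 + 13 + 14 + 17 + 15 + 20 + 19 + 14 + 1 + 3 = 134.
The next one must give 21 of some suit, so 134 + 1 = 135.

135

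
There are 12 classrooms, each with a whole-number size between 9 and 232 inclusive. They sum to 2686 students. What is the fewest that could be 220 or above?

5

Suppose at most 12 − j of them reach 220; then j values are ≤ 219 and the rest ≤ 232.
The total is then ≤ 219·j + 232·(12 − j) = 2784 − 13j. For this to be ≥ 2686 we need j ≤ 7, so at least 12 − 7 = 5 must reach 220.
Exactly 5 works: 5 values at 232 and 7 at 219 total 2693; lower one of the high values by 7 (still ≥ 220) to hit 2686.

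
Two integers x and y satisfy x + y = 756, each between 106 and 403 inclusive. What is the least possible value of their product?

xy = x(756 − x) is concave in x, so over [353, 403] it is minimized at an endpoint.
At the endpoint x = 353, y = 756 − 353 = 403, so xy = 353 × 403 = 142259.

142259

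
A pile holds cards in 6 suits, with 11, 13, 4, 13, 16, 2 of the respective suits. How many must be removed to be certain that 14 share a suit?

In the worst case you take as many as possible of each suit without reaching 14: 11 + 13 + 4 + 13 + 13 + 2 = 56.
The next one must give 14 of some suit, so 56 + 1 = 57.

57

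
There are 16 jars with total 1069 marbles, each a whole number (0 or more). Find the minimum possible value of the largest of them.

The 16 values sum to 1069, so their maximum is at least ⌈1069/16⌉ = 67.
Equality holds with 13 values of 67 and 3 values of 66.

67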